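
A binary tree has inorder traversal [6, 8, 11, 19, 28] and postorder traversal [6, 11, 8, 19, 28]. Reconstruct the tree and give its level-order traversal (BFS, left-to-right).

Inorder:   [6, 8, 11, 19, 28]
Postorder: [6, 11, 8, 19, 28]
Algorithm: postorder visits root last, so walk postorder right-to-left;
each value is the root of the current inorder slice — split it at that
value, recurse on the right subtree first, then the left.
Recursive splits:
  root=28; inorder splits into left=[6, 8, 11, 19], right=[]
  root=19; inorder splits into left=[6, 8, 11], right=[]
  root=8; inorder splits into left=[6], right=[11]
  root=11; inorder splits into left=[], right=[]
  root=6; inorder splits into left=[], right=[]
Reconstructed level-order: [28, 19, 8, 6, 11]


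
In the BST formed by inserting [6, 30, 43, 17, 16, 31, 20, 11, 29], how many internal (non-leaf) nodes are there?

Tree built from: [6, 30, 43, 17, 16, 31, 20, 11, 29]
Tree (level-order array): [6, None, 30, 17, 43, 16, 20, 31, None, 11, None, None, 29]
Rule: An internal node has at least one child.
Per-node child counts:
  node 6: 1 child(ren)
  node 30: 2 child(ren)
  node 17: 2 child(ren)
  node 16: 1 child(ren)
  node 11: 0 child(ren)
  node 20: 1 child(ren)
  node 29: 0 child(ren)
  node 43: 1 child(ren)
  node 31: 0 child(ren)
Matching nodes: [6, 30, 17, 16, 20, 43]
Count of internal (non-leaf) nodes: 6


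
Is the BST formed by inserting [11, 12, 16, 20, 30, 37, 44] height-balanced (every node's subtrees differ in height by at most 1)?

Tree (level-order array): [11, None, 12, None, 16, None, 20, None, 30, None, 37, None, 44]
Definition: a tree is height-balanced if, at every node, |h(left) - h(right)| <= 1 (empty subtree has height -1).
Bottom-up per-node check:
  node 44: h_left=-1, h_right=-1, diff=0 [OK], height=0
  node 37: h_left=-1, h_right=0, diff=1 [OK], height=1
  node 30: h_left=-1, h_right=1, diff=2 [FAIL (|-1-1|=2 > 1)], height=2
  node 20: h_left=-1, h_right=2, diff=3 [FAIL (|-1-2|=3 > 1)], height=3
  node 16: h_left=-1, h_right=3, diff=4 [FAIL (|-1-3|=4 > 1)], height=4
  node 12: h_left=-1, h_right=4, diff=5 [FAIL (|-1-4|=5 > 1)], height=5
  node 11: h_left=-1, h_right=5, diff=6 [FAIL (|-1-5|=6 > 1)], height=6
Node 30 violates the condition: |-1 - 1| = 2 > 1.
Result: Not balanced


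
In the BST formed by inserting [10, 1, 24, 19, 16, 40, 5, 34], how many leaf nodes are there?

Tree built from: [10, 1, 24, 19, 16, 40, 5, 34]
Tree (level-order array): [10, 1, 24, None, 5, 19, 40, None, None, 16, None, 34]
Rule: A leaf has 0 children.
Per-node child counts:
  node 10: 2 child(ren)
  node 1: 1 child(ren)
  node 5: 0 child(ren)
  node 24: 2 child(ren)
  node 19: 1 child(ren)
  node 16: 0 child(ren)
  node 40: 1 child(ren)
  node 34: 0 child(ren)
Matching nodes: [5, 16, 34]
Count of leaf nodes: 3


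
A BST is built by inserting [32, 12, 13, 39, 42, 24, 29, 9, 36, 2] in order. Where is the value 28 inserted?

Starting tree (level order): [32, 12, 39, 9, 13, 36, 42, 2, None, None, 24, None, None, None, None, None, None, None, 29]
Insertion path: 32 -> 12 -> 13 -> 24 -> 29
Result: insert 28 as left child of 29
Final tree (level order): [32, 12, 39, 9, 13, 36, 42, 2, None, None, 24, None, None, None, None, None, None, None, 29, 28]


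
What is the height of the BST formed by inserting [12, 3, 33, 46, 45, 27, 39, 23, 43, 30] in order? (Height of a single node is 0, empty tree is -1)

Insertion order: [12, 3, 33, 46, 45, 27, 39, 23, 43, 30]
Tree (level-order array): [12, 3, 33, None, None, 27, 46, 23, 30, 45, None, None, None, None, None, 39, None, None, 43]
Compute height bottom-up (empty subtree = -1):
  height(3) = 1 + max(-1, -1) = 0
  height(23) = 1 + max(-1, -1) = 0
  height(30) = 1 + max(-1, -1) = 0
  height(27) = 1 + max(0, 0) = 1
  height(43) = 1 + max(-1, -1) = 0
  height(39) = 1 + max(-1, 0) = 1
  height(45) = 1 + max(1, -1) = 2
  height(46) = 1 + max(2, -1) = 3
  height(33) = 1 + max(1, 3) = 4
  height(12) = 1 + max(0, 4) = 5
Height = 5


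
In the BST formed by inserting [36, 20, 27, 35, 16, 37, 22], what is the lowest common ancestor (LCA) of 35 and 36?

Tree insertion order: [36, 20, 27, 35, 16, 37, 22]
Tree (level-order array): [36, 20, 37, 16, 27, None, None, None, None, 22, 35]
In a BST, the LCA of p=35, q=36 is the first node v on the
root-to-leaf path with p <= v <= q (go left if both < v, right if both > v).
Walk from root:
  at 36: 35 <= 36 <= 36, this is the LCA
LCA = 36


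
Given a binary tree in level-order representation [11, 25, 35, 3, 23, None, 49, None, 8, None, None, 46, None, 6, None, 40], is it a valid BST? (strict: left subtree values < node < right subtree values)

Level-order array: [11, 25, 35, 3, 23, None, 49, None, 8, None, None, 46, None, 6, None, 40]
Validate using subtree bounds (lo, hi): at each node, require lo < value < hi,
then recurse left with hi=value and right with lo=value.
Preorder trace (stopping at first violation):
  at node 11 with bounds (-inf, +inf): OK
  at node 25 with bounds (-inf, 11): VIOLATION
Node 25 violates its bound: not (-inf < 25 < 11).
Result: Not a valid BST


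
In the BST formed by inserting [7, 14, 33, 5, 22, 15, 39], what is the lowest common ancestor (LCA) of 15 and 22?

Tree insertion order: [7, 14, 33, 5, 22, 15, 39]
Tree (level-order array): [7, 5, 14, None, None, None, 33, 22, 39, 15]
In a BST, the LCA of p=15, q=22 is the first node v on the
root-to-leaf path with p <= v <= q (go left if both < v, right if both > v).
Walk from root:
  at 7: both 15 and 22 > 7, go right
  at 14: both 15 and 22 > 14, go right
  at 33: both 15 and 22 < 33, go left
  at 22: 15 <= 22 <= 22, this is the LCA
LCA = 22


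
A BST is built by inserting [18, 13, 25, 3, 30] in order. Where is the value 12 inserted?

Starting tree (level order): [18, 13, 25, 3, None, None, 30]
Insertion path: 18 -> 13 -> 3
Result: insert 12 as right child of 3
Final tree (level order): [18, 13, 25, 3, None, None, 30, None, 12]


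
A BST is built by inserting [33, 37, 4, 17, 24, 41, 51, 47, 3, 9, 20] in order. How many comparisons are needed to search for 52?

Search path for 52: 33 -> 37 -> 41 -> 51
Found: False
Comparisons: 4


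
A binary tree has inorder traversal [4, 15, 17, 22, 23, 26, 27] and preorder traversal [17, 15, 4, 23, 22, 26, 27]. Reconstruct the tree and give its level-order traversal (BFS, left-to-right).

Inorder:  [4, 15, 17, 22, 23, 26, 27]
Preorder: [17, 15, 4, 23, 22, 26, 27]
Algorithm: preorder visits root first, so consume preorder in order;
for each root, split the current inorder slice at that value into
left-subtree inorder and right-subtree inorder, then recurse.
Recursive splits:
  root=17; inorder splits into left=[4, 15], right=[22, 23, 26, 27]
  root=15; inorder splits into left=[4], right=[]
  root=4; inorder splits into left=[], right=[]
  root=23; inorder splits into left=[22], right=[26, 27]
  root=22; inorder splits into left=[], right=[]
  root=26; inorder splits into left=[], right=[27]
  root=27; inorder splits into left=[], right=[]
Reconstructed level-order: [17, 15, 23, 4, 22, 26, 27]


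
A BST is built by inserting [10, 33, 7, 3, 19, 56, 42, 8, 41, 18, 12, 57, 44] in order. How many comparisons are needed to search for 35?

Search path for 35: 10 -> 33 -> 56 -> 42 -> 41
Found: False
Comparisons: 5


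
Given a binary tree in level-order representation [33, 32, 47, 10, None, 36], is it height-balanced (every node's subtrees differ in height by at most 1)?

Tree (level-order array): [33, 32, 47, 10, None, 36]
Definition: a tree is height-balanced if, at every node, |h(left) - h(right)| <= 1 (empty subtree has height -1).
Bottom-up per-node check:
  node 10: h_left=-1, h_right=-1, diff=0 [OK], height=0
  node 32: h_left=0, h_right=-1, diff=1 [OK], height=1
  node 36: h_left=-1, h_right=-1, diff=0 [OK], height=0
  node 47: h_left=0, h_right=-1, diff=1 [OK], height=1
  node 33: h_left=1, h_right=1, diff=0 [OK], height=2
All nodes satisfy the balance condition.
Result: Balanced


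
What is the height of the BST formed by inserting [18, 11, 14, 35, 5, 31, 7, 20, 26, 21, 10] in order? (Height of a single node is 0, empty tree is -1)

Insertion order: [18, 11, 14, 35, 5, 31, 7, 20, 26, 21, 10]
Tree (level-order array): [18, 11, 35, 5, 14, 31, None, None, 7, None, None, 20, None, None, 10, None, 26, None, None, 21]
Compute height bottom-up (empty subtree = -1):
  height(10) = 1 + max(-1, -1) = 0
  height(7) = 1 + max(-1, 0) = 1
  height(5) = 1 + max(-1, 1) = 2
  height(14) = 1 + max(-1, -1) = 0
  height(11) = 1 + max(2, 0) = 3
  height(21) = 1 + max(-1, -1) = 0
  height(26) = 1 + max(0, -1) = 1
  height(20) = 1 + max(-1, 1) = 2
  height(31) = 1 + max(2, -1) = 3
  height(35) = 1 + max(3, -1) = 4
  height(18) = 1 + max(3, 4) = 5
Height = 5


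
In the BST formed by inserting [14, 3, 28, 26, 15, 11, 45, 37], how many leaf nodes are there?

Tree built from: [14, 3, 28, 26, 15, 11, 45, 37]
Tree (level-order array): [14, 3, 28, None, 11, 26, 45, None, None, 15, None, 37]
Rule: A leaf has 0 children.
Per-node child counts:
  node 14: 2 child(ren)
  node 3: 1 child(ren)
  node 11: 0 child(ren)
  node 28: 2 child(ren)
  node 26: 1 child(ren)
  node 15: 0 child(ren)
  node 45: 1 child(ren)
  node 37: 0 child(ren)
Matching nodes: [11, 15, 37]
Count of leaf nodes: 3


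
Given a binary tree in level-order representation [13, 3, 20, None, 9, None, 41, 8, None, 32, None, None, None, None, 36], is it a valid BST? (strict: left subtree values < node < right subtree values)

Level-order array: [13, 3, 20, None, 9, None, 41, 8, None, 32, None, None, None, None, 36]
Validate using subtree bounds (lo, hi): at each node, require lo < value < hi,
then recurse left with hi=value and right with lo=value.
Preorder trace (stopping at first violation):
  at node 13 with bounds (-inf, +inf): OK
  at node 3 with bounds (-inf, 13): OK
  at node 9 with bounds (3, 13): OK
  at node 8 with bounds (3, 9): OK
  at node 20 with bounds (13, +inf): OK
  at node 41 with bounds (20, +inf): OK
  at node 32 with bounds (20, 41): OK
  at node 36 with bounds (32, 41): OK
No violation found at any node.
Result: Valid BST


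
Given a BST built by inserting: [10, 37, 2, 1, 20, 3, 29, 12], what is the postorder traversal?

Tree insertion order: [10, 37, 2, 1, 20, 3, 29, 12]
Tree (level-order array): [10, 2, 37, 1, 3, 20, None, None, None, None, None, 12, 29]
Postorder traversal: [1, 3, 2, 12, 29, 20, 37, 10]


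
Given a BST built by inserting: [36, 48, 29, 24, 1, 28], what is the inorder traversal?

Tree insertion order: [36, 48, 29, 24, 1, 28]
Tree (level-order array): [36, 29, 48, 24, None, None, None, 1, 28]
Inorder traversal: [1, 24, 28, 29, 36, 48]


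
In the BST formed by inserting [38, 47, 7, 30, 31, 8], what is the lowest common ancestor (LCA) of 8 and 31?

Tree insertion order: [38, 47, 7, 30, 31, 8]
Tree (level-order array): [38, 7, 47, None, 30, None, None, 8, 31]
In a BST, the LCA of p=8, q=31 is the first node v on the
root-to-leaf path with p <= v <= q (go left if both < v, right if both > v).
Walk from root:
  at 38: both 8 and 31 < 38, go left
  at 7: both 8 and 31 > 7, go right
  at 30: 8 <= 30 <= 31, this is the LCA
LCA = 30


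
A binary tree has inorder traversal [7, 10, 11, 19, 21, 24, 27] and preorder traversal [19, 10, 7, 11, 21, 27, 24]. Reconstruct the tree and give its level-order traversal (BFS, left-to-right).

Inorder:  [7, 10, 11, 19, 21, 24, 27]
Preorder: [19, 10, 7, 11, 21, 27, 24]
Algorithm: preorder visits root first, so consume preorder in order;
for each root, split the current inorder slice at that value into
left-subtree inorder and right-subtree inorder, then recurse.
Recursive splits:
  root=19; inorder splits into left=[7, 10, 11], right=[21, 24, 27]
  root=10; inorder splits into left=[7], right=[11]
  root=7; inorder splits into left=[], right=[]
  root=11; inorder splits into left=[], right=[]
  root=21; inorder splits into left=[], right=[24, 27]
  root=27; inorder splits into left=[24], right=[]
  root=24; inorder splits into left=[], right=[]
Reconstructed level-order: [19, 10, 21, 7, 11, 27, 24]


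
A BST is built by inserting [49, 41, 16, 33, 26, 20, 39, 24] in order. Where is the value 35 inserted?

Starting tree (level order): [49, 41, None, 16, None, None, 33, 26, 39, 20, None, None, None, None, 24]
Insertion path: 49 -> 41 -> 16 -> 33 -> 39
Result: insert 35 as left child of 39
Final tree (level order): [49, 41, None, 16, None, None, 33, 26, 39, 20, None, 35, None, None, 24]


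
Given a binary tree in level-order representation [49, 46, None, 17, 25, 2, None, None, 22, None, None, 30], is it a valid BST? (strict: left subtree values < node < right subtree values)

Level-order array: [49, 46, None, 17, 25, 2, None, None, 22, None, None, 30]
Validate using subtree bounds (lo, hi): at each node, require lo < value < hi,
then recurse left with hi=value and right with lo=value.
Preorder trace (stopping at first violation):
  at node 49 with bounds (-inf, +inf): OK
  at node 46 with bounds (-inf, 49): OK
  at node 17 with bounds (-inf, 46): OK
  at node 2 with bounds (-inf, 17): OK
  at node 25 with bounds (46, 49): VIOLATION
Node 25 violates its bound: not (46 < 25 < 49).
Result: Not a valid BST


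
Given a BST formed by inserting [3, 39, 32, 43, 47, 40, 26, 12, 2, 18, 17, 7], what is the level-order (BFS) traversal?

Tree insertion order: [3, 39, 32, 43, 47, 40, 26, 12, 2, 18, 17, 7]
Tree (level-order array): [3, 2, 39, None, None, 32, 43, 26, None, 40, 47, 12, None, None, None, None, None, 7, 18, None, None, 17]
BFS from the root, enqueuing left then right child of each popped node:
  queue [3] -> pop 3, enqueue [2, 39], visited so far: [3]
  queue [2, 39] -> pop 2, enqueue [none], visited so far: [3, 2]
  queue [39] -> pop 39, enqueue [32, 43], visited so far: [3, 2, 39]
  queue [32, 43] -> pop 32, enqueue [26], visited so far: [3, 2, 39, 32]
  queue [43, 26] -> pop 43, enqueue [40, 47], visited so far: [3, 2, 39, 32, 43]
  queue [26, 40, 47] -> pop 26, enqueue [12], visited so far: [3, 2, 39, 32, 43, 26]
  queue [40, 47, 12] -> pop 40, enqueue [none], visited so far: [3, 2, 39, 32, 43, 26, 40]
  queue [47, 12] -> pop 47, enqueue [none], visited so far: [3, 2, 39, 32, 43, 26, 40, 47]
  queue [12] -> pop 12, enqueue [7, 18], visited so far: [3, 2, 39, 32, 43, 26, 40, 47, 12]
  queue [7, 18] -> pop 7, enqueue [none], visited so far: [3, 2, 39, 32, 43, 26, 40, 47, 12, 7]
  queue [18] -> pop 18, enqueue [17], visited so far: [3, 2, 39, 32, 43, 26, 40, 47, 12, 7, 18]
  queue [17] -> pop 17, enqueue [none], visited so far: [3, 2, 39, 32, 43, 26, 40, 47, 12, 7, 18, 17]
Result: [3, 2, 39, 32, 43, 26, 40, 47, 12, 7, 18, 17]


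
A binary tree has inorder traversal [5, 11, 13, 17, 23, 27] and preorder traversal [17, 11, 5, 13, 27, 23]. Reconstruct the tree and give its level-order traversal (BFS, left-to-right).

Inorder:  [5, 11, 13, 17, 23, 27]
Preorder: [17, 11, 5, 13, 27, 23]
Algorithm: preorder visits root first, so consume preorder in order;
for each root, split the current inorder slice at that value into
left-subtree inorder and right-subtree inorder, then recurse.
Recursive splits:
  root=17; inorder splits into left=[5, 11, 13], right=[23, 27]
  root=11; inorder splits into left=[5], right=[13]
  root=5; inorder splits into left=[], right=[]
  root=13; inorder splits into left=[], right=[]
  root=27; inorder splits into left=[23], right=[]
  root=23; inorder splits into left=[], right=[]
Reconstructed level-order: [17, 11, 27, 5, 13, 23]


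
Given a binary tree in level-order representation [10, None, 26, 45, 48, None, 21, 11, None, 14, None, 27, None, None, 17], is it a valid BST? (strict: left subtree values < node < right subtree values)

Level-order array: [10, None, 26, 45, 48, None, 21, 11, None, 14, None, 27, None, None, 17]
Validate using subtree bounds (lo, hi): at each node, require lo < value < hi,
then recurse left with hi=value and right with lo=value.
Preorder trace (stopping at first violation):
  at node 10 with bounds (-inf, +inf): OK
  at node 26 with bounds (10, +inf): OK
  at node 45 with bounds (10, 26): VIOLATION
Node 45 violates its bound: not (10 < 45 < 26).
Result: Not a valid BST


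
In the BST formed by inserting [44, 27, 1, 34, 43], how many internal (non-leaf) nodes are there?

Tree built from: [44, 27, 1, 34, 43]
Tree (level-order array): [44, 27, None, 1, 34, None, None, None, 43]
Rule: An internal node has at least one child.
Per-node child counts:
  node 44: 1 child(ren)
  node 27: 2 child(ren)
  node 1: 0 child(ren)
  node 34: 1 child(ren)
  node 43: 0 child(ren)
Matching nodes: [44, 27, 34]
Count of internal (non-leaf) nodes: 3


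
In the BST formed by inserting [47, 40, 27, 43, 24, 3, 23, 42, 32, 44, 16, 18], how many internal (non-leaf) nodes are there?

Tree built from: [47, 40, 27, 43, 24, 3, 23, 42, 32, 44, 16, 18]
Tree (level-order array): [47, 40, None, 27, 43, 24, 32, 42, 44, 3, None, None, None, None, None, None, None, None, 23, 16, None, None, 18]
Rule: An internal node has at least one child.
Per-node child counts:
  node 47: 1 child(ren)
  node 40: 2 child(ren)
  node 27: 2 child(ren)
  node 24: 1 child(ren)
  node 3: 1 child(ren)
  node 23: 1 child(ren)
  node 16: 1 child(ren)
  node 18: 0 child(ren)
  node 32: 0 child(ren)
  node 43: 2 child(ren)
  node 42: 0 child(ren)
  node 44: 0 child(ren)
Matching nodes: [47, 40, 27, 24, 3, 23, 16, 43]
Count of internal (non-leaf) nodes: 8


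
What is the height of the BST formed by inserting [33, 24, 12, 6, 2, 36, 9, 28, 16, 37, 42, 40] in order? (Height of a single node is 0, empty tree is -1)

Insertion order: [33, 24, 12, 6, 2, 36, 9, 28, 16, 37, 42, 40]
Tree (level-order array): [33, 24, 36, 12, 28, None, 37, 6, 16, None, None, None, 42, 2, 9, None, None, 40]
Compute height bottom-up (empty subtree = -1):
  height(2) = 1 + max(-1, -1) = 0
  height(9) = 1 + max(-1, -1) = 0
  height(6) = 1 + max(0, 0) = 1
  height(16) = 1 + max(-1, -1) = 0
  height(12) = 1 + max(1, 0) = 2
  height(28) = 1 + max(-1, -1) = 0
  height(24) = 1 + max(2, 0) = 3
  height(40) = 1 + max(-1, -1) = 0
  height(42) = 1 + max(0, -1) = 1
  height(37) = 1 + max(-1, 1) = 2
  height(36) = 1 + max(-1, 2) = 3
  height(33) = 1 + max(3, 3) = 4
Height = 4


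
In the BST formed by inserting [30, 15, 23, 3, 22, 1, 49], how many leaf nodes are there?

Tree built from: [30, 15, 23, 3, 22, 1, 49]
Tree (level-order array): [30, 15, 49, 3, 23, None, None, 1, None, 22]
Rule: A leaf has 0 children.
Per-node child counts:
  node 30: 2 child(ren)
  node 15: 2 child(ren)
  node 3: 1 child(ren)
  node 1: 0 child(ren)
  node 23: 1 child(ren)
  node 22: 0 child(ren)
  node 49: 0 child(ren)
Matching nodes: [1, 22, 49]
Count of leaf nodes: 3


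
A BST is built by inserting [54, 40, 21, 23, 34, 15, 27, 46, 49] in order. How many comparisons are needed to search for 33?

Search path for 33: 54 -> 40 -> 21 -> 23 -> 34 -> 27
Found: False
Comparisons: 6


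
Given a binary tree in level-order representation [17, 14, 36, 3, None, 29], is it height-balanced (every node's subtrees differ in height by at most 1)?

Tree (level-order array): [17, 14, 36, 3, None, 29]
Definition: a tree is height-balanced if, at every node, |h(left) - h(right)| <= 1 (empty subtree has height -1).
Bottom-up per-node check:
  node 3: h_left=-1, h_right=-1, diff=0 [OK], height=0
  node 14: h_left=0, h_right=-1, diff=1 [OK], height=1
  node 29: h_left=-1, h_right=-1, diff=0 [OK], height=0
  node 36: h_left=0, h_right=-1, diff=1 [OK], height=1
  node 17: h_left=1, h_right=1, diff=0 [OK], height=2
All nodes satisfy the balance condition.
Result: Balanced


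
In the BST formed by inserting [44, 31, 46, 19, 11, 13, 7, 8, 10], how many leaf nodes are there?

Tree built from: [44, 31, 46, 19, 11, 13, 7, 8, 10]
Tree (level-order array): [44, 31, 46, 19, None, None, None, 11, None, 7, 13, None, 8, None, None, None, 10]
Rule: A leaf has 0 children.
Per-node child counts:
  node 44: 2 child(ren)
  node 31: 1 child(ren)
  node 19: 1 child(ren)
  node 11: 2 child(ren)
  node 7: 1 child(ren)
  node 8: 1 child(ren)
  node 10: 0 child(ren)
  node 13: 0 child(ren)
  node 46: 0 child(ren)
Matching nodes: [10, 13, 46]
Count of leaf nodes: 3


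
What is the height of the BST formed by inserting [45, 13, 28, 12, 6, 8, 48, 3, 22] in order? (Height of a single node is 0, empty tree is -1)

Insertion order: [45, 13, 28, 12, 6, 8, 48, 3, 22]
Tree (level-order array): [45, 13, 48, 12, 28, None, None, 6, None, 22, None, 3, 8]
Compute height bottom-up (empty subtree = -1):
  height(3) = 1 + max(-1, -1) = 0
  height(8) = 1 + max(-1, -1) = 0
  height(6) = 1 + max(0, 0) = 1
  height(12) = 1 + max(1, -1) = 2
  height(22) = 1 + max(-1, -1) = 0
  height(28) = 1 + max(0, -1) = 1
  height(13) = 1 + max(2, 1) = 3
  height(48) = 1 + max(-1, -1) = 0
  height(45) = 1 + max(3, 0) = 4
Height = 4


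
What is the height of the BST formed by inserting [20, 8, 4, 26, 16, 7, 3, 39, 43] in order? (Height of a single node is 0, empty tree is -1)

Insertion order: [20, 8, 4, 26, 16, 7, 3, 39, 43]
Tree (level-order array): [20, 8, 26, 4, 16, None, 39, 3, 7, None, None, None, 43]
Compute height bottom-up (empty subtree = -1):
  height(3) = 1 + max(-1, -1) = 0
  height(7) = 1 + max(-1, -1) = 0
  height(4) = 1 + max(0, 0) = 1
  height(16) = 1 + max(-1, -1) = 0
  height(8) = 1 + max(1, 0) = 2
  height(43) = 1 + max(-1, -1) = 0
  height(39) = 1 + max(-1, 0) = 1
  height(26) = 1 + max(-1, 1) = 2
  height(20) = 1 + max(2, 2) = 3
Height = 3


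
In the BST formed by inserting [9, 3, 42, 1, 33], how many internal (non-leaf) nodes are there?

Tree built from: [9, 3, 42, 1, 33]
Tree (level-order array): [9, 3, 42, 1, None, 33]
Rule: An internal node has at least one child.
Per-node child counts:
  node 9: 2 child(ren)
  node 3: 1 child(ren)
  node 1: 0 child(ren)
  node 42: 1 child(ren)
  node 33: 0 child(ren)
Matching nodes: [9, 3, 42]
Count of internal (non-leaf) nodes: 3


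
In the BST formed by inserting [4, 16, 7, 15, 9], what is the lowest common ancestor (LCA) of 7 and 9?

Tree insertion order: [4, 16, 7, 15, 9]
Tree (level-order array): [4, None, 16, 7, None, None, 15, 9]
In a BST, the LCA of p=7, q=9 is the first node v on the
root-to-leaf path with p <= v <= q (go left if both < v, right if both > v).
Walk from root:
  at 4: both 7 and 9 > 4, go right
  at 16: both 7 and 9 < 16, go left
  at 7: 7 <= 7 <= 9, this is the LCA
LCA = 7


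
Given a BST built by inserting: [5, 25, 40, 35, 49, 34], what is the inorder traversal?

Tree insertion order: [5, 25, 40, 35, 49, 34]
Tree (level-order array): [5, None, 25, None, 40, 35, 49, 34]
Inorder traversal: [5, 25, 34, 35, 40, 49]


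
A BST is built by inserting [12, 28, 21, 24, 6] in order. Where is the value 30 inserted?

Starting tree (level order): [12, 6, 28, None, None, 21, None, None, 24]
Insertion path: 12 -> 28
Result: insert 30 as right child of 28
Final tree (level order): [12, 6, 28, None, None, 21, 30, None, 24]


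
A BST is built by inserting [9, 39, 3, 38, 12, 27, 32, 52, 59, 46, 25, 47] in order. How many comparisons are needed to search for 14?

Search path for 14: 9 -> 39 -> 38 -> 12 -> 27 -> 25
Found: False
Comparisons: 6


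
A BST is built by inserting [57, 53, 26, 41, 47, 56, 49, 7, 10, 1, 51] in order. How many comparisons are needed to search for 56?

Search path for 56: 57 -> 53 -> 56
Found: True
Comparisons: 3


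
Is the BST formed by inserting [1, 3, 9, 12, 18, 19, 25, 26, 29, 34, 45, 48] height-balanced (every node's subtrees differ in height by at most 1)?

Tree (level-order array): [1, None, 3, None, 9, None, 12, None, 18, None, 19, None, 25, None, 26, None, 29, None, 34, None, 45, None, 48]
Definition: a tree is height-balanced if, at every node, |h(left) - h(right)| <= 1 (empty subtree has height -1).
Bottom-up per-node check:
  node 48: h_left=-1, h_right=-1, diff=0 [OK], height=0
  node 45: h_left=-1, h_right=0, diff=1 [OK], height=1
  node 34: h_left=-1, h_right=1, diff=2 [FAIL (|-1-1|=2 > 1)], height=2
  node 29: h_left=-1, h_right=2, diff=3 [FAIL (|-1-2|=3 > 1)], height=3
  node 26: h_left=-1, h_right=3, diff=4 [FAIL (|-1-3|=4 > 1)], height=4
  node 25: h_left=-1, h_right=4, diff=5 [FAIL (|-1-4|=5 > 1)], height=5
  node 19: h_left=-1, h_right=5, diff=6 [FAIL (|-1-5|=6 > 1)], height=6
  node 18: h_left=-1, h_right=6, diff=7 [FAIL (|-1-6|=7 > 1)], height=7
  node 12: h_left=-1, h_right=7, diff=8 [FAIL (|-1-7|=8 > 1)], height=8
  node 9: h_left=-1, h_right=8, diff=9 [FAIL (|-1-8|=9 > 1)], height=9
  node 3: h_left=-1, h_right=9, diff=10 [FAIL (|-1-9|=10 > 1)], height=10
  node 1: h_left=-1, h_right=10, diff=11 [FAIL (|-1-10|=11 > 1)], height=11
Node 34 violates the condition: |-1 - 1| = 2 > 1.
Result: Not balanced


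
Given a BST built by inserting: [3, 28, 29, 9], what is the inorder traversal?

Tree insertion order: [3, 28, 29, 9]
Tree (level-order array): [3, None, 28, 9, 29]
Inorder traversal: [3, 9, 28, 29]


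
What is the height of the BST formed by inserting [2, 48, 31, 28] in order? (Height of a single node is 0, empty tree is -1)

Insertion order: [2, 48, 31, 28]
Tree (level-order array): [2, None, 48, 31, None, 28]
Compute height bottom-up (empty subtree = -1):
  height(28) = 1 + max(-1, -1) = 0
  height(31) = 1 + max(0, -1) = 1
  height(48) = 1 + max(1, -1) = 2
  height(2) = 1 + max(-1, 2) = 3
Height = 3


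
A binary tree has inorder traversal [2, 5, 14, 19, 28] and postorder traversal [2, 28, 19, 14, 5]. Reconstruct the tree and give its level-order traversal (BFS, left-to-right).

Inorder:   [2, 5, 14, 19, 28]
Postorder: [2, 28, 19, 14, 5]
Algorithm: postorder visits root last, so walk postorder right-to-left;
each value is the root of the current inorder slice — split it at that
value, recurse on the right subtree first, then the left.
Recursive splits:
  root=5; inorder splits into left=[2], right=[14, 19, 28]
  root=14; inorder splits into left=[], right=[19, 28]
  root=19; inorder splits into left=[], right=[28]
  root=28; inorder splits into left=[], right=[]
  root=2; inorder splits into left=[], right=[]
Reconstructed level-order: [5, 2, 14, 19, 28]


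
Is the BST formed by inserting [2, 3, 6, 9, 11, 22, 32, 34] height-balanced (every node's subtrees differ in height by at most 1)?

Tree (level-order array): [2, None, 3, None, 6, None, 9, None, 11, None, 22, None, 32, None, 34]
Definition: a tree is height-balanced if, at every node, |h(left) - h(right)| <= 1 (empty subtree has height -1).
Bottom-up per-node check:
  node 34: h_left=-1, h_right=-1, diff=0 [OK], height=0
  node 32: h_left=-1, h_right=0, diff=1 [OK], height=1
  node 22: h_left=-1, h_right=1, diff=2 [FAIL (|-1-1|=2 > 1)], height=2
  node 11: h_left=-1, h_right=2, diff=3 [FAIL (|-1-2|=3 > 1)], height=3
  node 9: h_left=-1, h_right=3, diff=4 [FAIL (|-1-3|=4 > 1)], height=4
  node 6: h_left=-1, h_right=4, diff=5 [FAIL (|-1-4|=5 > 1)], height=5
  node 3: h_left=-1, h_right=5, diff=6 [FAIL (|-1-5|=6 > 1)], height=6
  node 2: h_left=-1, h_right=6, diff=7 [FAIL (|-1-6|=7 > 1)], height=7
Node 22 violates the condition: |-1 - 1| = 2 > 1.
Result: Not balanced


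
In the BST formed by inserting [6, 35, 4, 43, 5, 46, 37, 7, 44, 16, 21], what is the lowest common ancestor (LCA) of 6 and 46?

Tree insertion order: [6, 35, 4, 43, 5, 46, 37, 7, 44, 16, 21]
Tree (level-order array): [6, 4, 35, None, 5, 7, 43, None, None, None, 16, 37, 46, None, 21, None, None, 44]
In a BST, the LCA of p=6, q=46 is the first node v on the
root-to-leaf path with p <= v <= q (go left if both < v, right if both > v).
Walk from root:
  at 6: 6 <= 6 <= 46, this is the LCA
LCA = 6


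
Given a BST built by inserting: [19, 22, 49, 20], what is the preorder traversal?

Tree insertion order: [19, 22, 49, 20]
Tree (level-order array): [19, None, 22, 20, 49]
Preorder traversal: [19, 22, 20, 49]


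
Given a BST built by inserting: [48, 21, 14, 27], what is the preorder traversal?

Tree insertion order: [48, 21, 14, 27]
Tree (level-order array): [48, 21, None, 14, 27]
Preorder traversal: [48, 21, 14, 27]


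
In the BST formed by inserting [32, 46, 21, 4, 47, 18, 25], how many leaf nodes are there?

Tree built from: [32, 46, 21, 4, 47, 18, 25]
Tree (level-order array): [32, 21, 46, 4, 25, None, 47, None, 18]
Rule: A leaf has 0 children.
Per-node child counts:
  node 32: 2 child(ren)
  node 21: 2 child(ren)
  node 4: 1 child(ren)
  node 18: 0 child(ren)
  node 25: 0 child(ren)
  node 46: 1 child(ren)
  node 47: 0 child(ren)
Matching nodes: [18, 25, 47]
Count of leaf nodes: 3


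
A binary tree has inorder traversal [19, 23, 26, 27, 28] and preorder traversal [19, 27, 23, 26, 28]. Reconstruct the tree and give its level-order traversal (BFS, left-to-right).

Inorder:  [19, 23, 26, 27, 28]
Preorder: [19, 27, 23, 26, 28]
Algorithm: preorder visits root first, so consume preorder in order;
for each root, split the current inorder slice at that value into
left-subtree inorder and right-subtree inorder, then recurse.
Recursive splits:
  root=19; inorder splits into left=[], right=[23, 26, 27, 28]
  root=27; inorder splits into left=[23, 26], right=[28]
  root=23; inorder splits into left=[], right=[26]
  root=26; inorder splits into left=[], right=[]
  root=28; inorder splits into left=[], right=[]
Reconstructed level-order: [19, 27, 23, 28, 26]


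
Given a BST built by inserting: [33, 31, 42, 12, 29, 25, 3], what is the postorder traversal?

Tree insertion order: [33, 31, 42, 12, 29, 25, 3]
Tree (level-order array): [33, 31, 42, 12, None, None, None, 3, 29, None, None, 25]
Postorder traversal: [3, 25, 29, 12, 31, 42, 33]


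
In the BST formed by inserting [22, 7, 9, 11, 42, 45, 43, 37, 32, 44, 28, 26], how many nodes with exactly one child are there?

Tree built from: [22, 7, 9, 11, 42, 45, 43, 37, 32, 44, 28, 26]
Tree (level-order array): [22, 7, 42, None, 9, 37, 45, None, 11, 32, None, 43, None, None, None, 28, None, None, 44, 26]
Rule: These are nodes with exactly 1 non-null child.
Per-node child counts:
  node 22: 2 child(ren)
  node 7: 1 child(ren)
  node 9: 1 child(ren)
  node 11: 0 child(ren)
  node 42: 2 child(ren)
  node 37: 1 child(ren)
  node 32: 1 child(ren)
  node 28: 1 child(ren)
  node 26: 0 child(ren)
  node 45: 1 child(ren)
  node 43: 1 child(ren)
  node 44: 0 child(ren)
Matching nodes: [7, 9, 37, 32, 28, 45, 43]
Count of nodes with exactly one child: 7


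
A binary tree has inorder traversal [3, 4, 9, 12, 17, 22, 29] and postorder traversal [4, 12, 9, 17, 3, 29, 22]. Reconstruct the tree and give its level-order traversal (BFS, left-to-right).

Inorder:   [3, 4, 9, 12, 17, 22, 29]
Postorder: [4, 12, 9, 17, 3, 29, 22]
Algorithm: postorder visits root last, so walk postorder right-to-left;
each value is the root of the current inorder slice — split it at that
value, recurse on the right subtree first, then the left.
Recursive splits:
  root=22; inorder splits into left=[3, 4, 9, 12, 17], right=[29]
  root=29; inorder splits into left=[], right=[]
  root=3; inorder splits into left=[], right=[4, 9, 12, 17]
  root=17; inorder splits into left=[4, 9, 12], right=[]
  root=9; inorder splits into left=[4], right=[12]
  root=12; inorder splits into left=[], right=[]
  root=4; inorder splits into left=[], right=[]
Reconstructed level-order: [22, 3, 29, 17, 9, 4, 12]


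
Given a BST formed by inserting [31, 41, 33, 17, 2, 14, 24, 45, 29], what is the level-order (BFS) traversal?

Tree insertion order: [31, 41, 33, 17, 2, 14, 24, 45, 29]
Tree (level-order array): [31, 17, 41, 2, 24, 33, 45, None, 14, None, 29]
BFS from the root, enqueuing left then right child of each popped node:
  queue [31] -> pop 31, enqueue [17, 41], visited so far: [31]
  queue [17, 41] -> pop 17, enqueue [2, 24], visited so far: [31, 17]
  queue [41, 2, 24] -> pop 41, enqueue [33, 45], visited so far: [31, 17, 41]
  queue [2, 24, 33, 45] -> pop 2, enqueue [14], visited so far: [31, 17, 41, 2]
  queue [24, 33, 45, 14] -> pop 24, enqueue [29], visited so far: [31, 17, 41, 2, 24]
  queue [33, 45, 14, 29] -> pop 33, enqueue [none], visited so far: [31, 17, 41, 2, 24, 33]
  queue [45, 14, 29] -> pop 45, enqueue [none], visited so far: [31, 17, 41, 2, 24, 33, 45]
  queue [14, 29] -> pop 14, enqueue [none], visited so far: [31, 17, 41, 2, 24, 33, 45, 14]
  queue [29] -> pop 29, enqueue [none], visited so far: [31, 17, 41, 2, 24, 33, 45, 14, 29]
Result: [31, 17, 41, 2, 24, 33, 45, 14, 29]


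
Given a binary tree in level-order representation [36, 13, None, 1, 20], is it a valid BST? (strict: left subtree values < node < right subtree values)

Level-order array: [36, 13, None, 1, 20]
Validate using subtree bounds (lo, hi): at each node, require lo < value < hi,
then recurse left with hi=value and right with lo=value.
Preorder trace (stopping at first violation):
  at node 36 with bounds (-inf, +inf): OK
  at node 13 with bounds (-inf, 36): OK
  at node 1 with bounds (-inf, 13): OK
  at node 20 with bounds (13, 36): OK
No violation found at any node.
Result: Valid BST


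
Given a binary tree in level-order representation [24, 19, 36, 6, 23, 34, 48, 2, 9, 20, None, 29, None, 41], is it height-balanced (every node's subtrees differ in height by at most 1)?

Tree (level-order array): [24, 19, 36, 6, 23, 34, 48, 2, 9, 20, None, 29, None, 41]
Definition: a tree is height-balanced if, at every node, |h(left) - h(right)| <= 1 (empty subtree has height -1).
Bottom-up per-node check:
  node 2: h_left=-1, h_right=-1, diff=0 [OK], height=0
  node 9: h_left=-1, h_right=-1, diff=0 [OK], height=0
  node 6: h_left=0, h_right=0, diff=0 [OK], height=1
  node 20: h_left=-1, h_right=-1, diff=0 [OK], height=0
  node 23: h_left=0, h_right=-1, diff=1 [OK], height=1
  node 19: h_left=1, h_right=1, diff=0 [OK], height=2
  node 29: h_left=-1, h_right=-1, diff=0 [OK], height=0
  node 34: h_left=0, h_right=-1, diff=1 [OK], height=1
  node 41: h_left=-1, h_right=-1, diff=0 [OK], height=0
  node 48: h_left=0, h_right=-1, diff=1 [OK], height=1
  node 36: h_left=1, h_right=1, diff=0 [OK], height=2
  node 24: h_left=2, h_right=2, diff=0 [OK], height=3
All nodes satisfy the balance condition.
Result: Balanced


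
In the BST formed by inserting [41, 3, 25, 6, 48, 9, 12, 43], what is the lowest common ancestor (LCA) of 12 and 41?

Tree insertion order: [41, 3, 25, 6, 48, 9, 12, 43]
Tree (level-order array): [41, 3, 48, None, 25, 43, None, 6, None, None, None, None, 9, None, 12]
In a BST, the LCA of p=12, q=41 is the first node v on the
root-to-leaf path with p <= v <= q (go left if both < v, right if both > v).
Walk from root:
  at 41: 12 <= 41 <= 41, this is the LCA
LCA = 41


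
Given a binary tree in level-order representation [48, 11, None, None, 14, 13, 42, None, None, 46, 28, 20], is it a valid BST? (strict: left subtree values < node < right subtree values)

Level-order array: [48, 11, None, None, 14, 13, 42, None, None, 46, 28, 20]
Validate using subtree bounds (lo, hi): at each node, require lo < value < hi,
then recurse left with hi=value and right with lo=value.
Preorder trace (stopping at first violation):
  at node 48 with bounds (-inf, +inf): OK
  at node 11 with bounds (-inf, 48): OK
  at node 14 with bounds (11, 48): OK
  at node 13 with bounds (11, 14): OK
  at node 42 with bounds (14, 48): OK
  at node 46 with bounds (14, 42): VIOLATION
Node 46 violates its bound: not (14 < 46 < 42).
Result: Not a valid BST


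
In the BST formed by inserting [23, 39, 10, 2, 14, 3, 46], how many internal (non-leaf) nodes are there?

Tree built from: [23, 39, 10, 2, 14, 3, 46]
Tree (level-order array): [23, 10, 39, 2, 14, None, 46, None, 3]
Rule: An internal node has at least one child.
Per-node child counts:
  node 23: 2 child(ren)
  node 10: 2 child(ren)
  node 2: 1 child(ren)
  node 3: 0 child(ren)
  node 14: 0 child(ren)
  node 39: 1 child(ren)
  node 46: 0 child(ren)
Matching nodes: [23, 10, 2, 39]
Count of internal (non-leaf) nodes: 4


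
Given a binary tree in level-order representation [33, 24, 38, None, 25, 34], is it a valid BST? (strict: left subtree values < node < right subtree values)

Level-order array: [33, 24, 38, None, 25, 34]
Validate using subtree bounds (lo, hi): at each node, require lo < value < hi,
then recurse left with hi=value and right with lo=value.
Preorder trace (stopping at first violation):
  at node 33 with bounds (-inf, +inf): OK
  at node 24 with bounds (-inf, 33): OK
  at node 25 with bounds (24, 33): OK
  at node 38 with bounds (33, +inf): OK
  at node 34 with bounds (33, 38): OK
No violation found at any node.
Result: Valid BST


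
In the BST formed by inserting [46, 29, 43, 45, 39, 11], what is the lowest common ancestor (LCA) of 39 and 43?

Tree insertion order: [46, 29, 43, 45, 39, 11]
Tree (level-order array): [46, 29, None, 11, 43, None, None, 39, 45]
In a BST, the LCA of p=39, q=43 is the first node v on the
root-to-leaf path with p <= v <= q (go left if both < v, right if both > v).
Walk from root:
  at 46: both 39 and 43 < 46, go left
  at 29: both 39 and 43 > 29, go right
  at 43: 39 <= 43 <= 43, this is the LCA
LCA = 43


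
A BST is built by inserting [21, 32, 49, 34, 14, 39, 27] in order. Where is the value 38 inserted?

Starting tree (level order): [21, 14, 32, None, None, 27, 49, None, None, 34, None, None, 39]
Insertion path: 21 -> 32 -> 49 -> 34 -> 39
Result: insert 38 as left child of 39
Final tree (level order): [21, 14, 32, None, None, 27, 49, None, None, 34, None, None, 39, 38]


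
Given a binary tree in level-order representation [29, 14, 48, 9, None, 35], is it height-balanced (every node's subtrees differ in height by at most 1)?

Tree (level-order array): [29, 14, 48, 9, None, 35]
Definition: a tree is height-balanced if, at every node, |h(left) - h(right)| <= 1 (empty subtree has height -1).
Bottom-up per-node check:
  node 9: h_left=-1, h_right=-1, diff=0 [OK], height=0
  node 14: h_left=0, h_right=-1, diff=1 [OK], height=1
  node 35: h_left=-1, h_right=-1, diff=0 [OK], height=0
  node 48: h_left=0, h_right=-1, diff=1 [OK], height=1
  node 29: h_left=1, h_right=1, diff=0 [OK], height=2
All nodes satisfy the balance condition.
Result: Balanced


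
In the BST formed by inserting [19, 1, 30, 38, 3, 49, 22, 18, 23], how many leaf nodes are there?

Tree built from: [19, 1, 30, 38, 3, 49, 22, 18, 23]
Tree (level-order array): [19, 1, 30, None, 3, 22, 38, None, 18, None, 23, None, 49]
Rule: A leaf has 0 children.
Per-node child counts:
  node 19: 2 child(ren)
  node 1: 1 child(ren)
  node 3: 1 child(ren)
  node 18: 0 child(ren)
  node 30: 2 child(ren)
  node 22: 1 child(ren)
  node 23: 0 child(ren)
  node 38: 1 child(ren)
  node 49: 0 child(ren)
Matching nodes: [18, 23, 49]
Count of leaf nodes: 3


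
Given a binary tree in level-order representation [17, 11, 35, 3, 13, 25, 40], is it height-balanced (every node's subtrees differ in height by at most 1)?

Tree (level-order array): [17, 11, 35, 3, 13, 25, 40]
Definition: a tree is height-balanced if, at every node, |h(left) - h(right)| <= 1 (empty subtree has height -1).
Bottom-up per-node check:
  node 3: h_left=-1, h_right=-1, diff=0 [OK], height=0
  node 13: h_left=-1, h_right=-1, diff=0 [OK], height=0
  node 11: h_left=0, h_right=0, diff=0 [OK], height=1
  node 25: h_left=-1, h_right=-1, diff=0 [OK], height=0
  node 40: h_left=-1, h_right=-1, diff=0 [OK], height=0
  node 35: h_left=0, h_right=0, diff=0 [OK], height=1
  node 17: h_left=1, h_right=1, diff=0 [OK], height=2
All nodes satisfy the balance condition.
Result: Balanced


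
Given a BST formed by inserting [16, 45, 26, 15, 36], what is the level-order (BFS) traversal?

Tree insertion order: [16, 45, 26, 15, 36]
Tree (level-order array): [16, 15, 45, None, None, 26, None, None, 36]
BFS from the root, enqueuing left then right child of each popped node:
  queue [16] -> pop 16, enqueue [15, 45], visited so far: [16]
  queue [15, 45] -> pop 15, enqueue [none], visited so far: [16, 15]
  queue [45] -> pop 45, enqueue [26], visited so far: [16, 15, 45]
  queue [26] -> pop 26, enqueue [36], visited so far: [16, 15, 45, 26]
  queue [36] -> pop 36, enqueue [none], visited so far: [16, 15, 45, 26, 36]
Result: [16, 15, 45, 26, 36]


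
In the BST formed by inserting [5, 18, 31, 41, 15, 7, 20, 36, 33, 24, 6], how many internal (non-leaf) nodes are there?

Tree built from: [5, 18, 31, 41, 15, 7, 20, 36, 33, 24, 6]
Tree (level-order array): [5, None, 18, 15, 31, 7, None, 20, 41, 6, None, None, 24, 36, None, None, None, None, None, 33]
Rule: An internal node has at least one child.
Per-node child counts:
  node 5: 1 child(ren)
  node 18: 2 child(ren)
  node 15: 1 child(ren)
  node 7: 1 child(ren)
  node 6: 0 child(ren)
  node 31: 2 child(ren)
  node 20: 1 child(ren)
  node 24: 0 child(ren)
  node 41: 1 child(ren)
  node 36: 1 child(ren)
  node 33: 0 child(ren)
Matching nodes: [5, 18, 15, 7, 31, 20, 41, 36]
Count of internal (non-leaf) nodes: 8
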